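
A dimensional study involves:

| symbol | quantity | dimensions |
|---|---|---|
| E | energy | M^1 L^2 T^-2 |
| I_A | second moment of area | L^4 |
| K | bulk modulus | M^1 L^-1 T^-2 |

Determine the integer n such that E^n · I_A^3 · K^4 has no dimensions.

-4

Balance the M exponent: (1)·n from E, plus 3·(0) + 4·(1) = 4 from the rest, must sum to zero.
n + 4 = 0, so n = -4.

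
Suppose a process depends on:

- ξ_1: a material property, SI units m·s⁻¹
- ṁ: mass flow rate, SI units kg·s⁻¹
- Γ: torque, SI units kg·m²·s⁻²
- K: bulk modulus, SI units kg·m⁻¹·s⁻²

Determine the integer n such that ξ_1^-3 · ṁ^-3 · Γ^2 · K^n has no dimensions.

Balance the M exponent: (1)·n from K, plus −3·(0) − 3·(1) + 2·(1) = -1 from the rest, must sum to zero.
n − 1 = 0, so n = 1.

1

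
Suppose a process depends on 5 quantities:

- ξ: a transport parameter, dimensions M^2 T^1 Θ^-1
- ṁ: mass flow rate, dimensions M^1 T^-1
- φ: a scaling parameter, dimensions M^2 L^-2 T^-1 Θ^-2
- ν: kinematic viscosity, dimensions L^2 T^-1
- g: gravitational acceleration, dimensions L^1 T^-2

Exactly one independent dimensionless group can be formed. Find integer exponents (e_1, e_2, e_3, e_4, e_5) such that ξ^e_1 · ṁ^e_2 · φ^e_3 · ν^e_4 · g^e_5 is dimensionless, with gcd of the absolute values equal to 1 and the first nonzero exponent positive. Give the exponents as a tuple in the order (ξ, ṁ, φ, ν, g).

M: e_1·(2) + e_2·(1) + e_3·(2) + e_4·(0) + e_5·(0) = 0
L: e_1·(0) + e_2·(0) + e_3·(-2) + e_4·(2) + e_5·(1) = 0
T: e_1·(1) + e_2·(-1) + e_3·(-1) + e_4·(-1) + e_5·(-2) = 0
Θ: e_1·(-1) + e_2·(0) + e_3·(-2) + e_4·(0) + e_5·(0) = 0
Solving this homogeneous linear system for the smallest-integer solution (first nonzero entry positive) gives (2, -2, -1, -3, 4).

(2, -2, -1, -3, 4)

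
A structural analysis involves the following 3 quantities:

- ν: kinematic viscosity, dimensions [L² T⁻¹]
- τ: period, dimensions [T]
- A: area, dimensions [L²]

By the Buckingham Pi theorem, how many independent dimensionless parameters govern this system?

There are 3 variables and 2 base dimensions (L, T).
The dimension matrix has rank 2.
Independent dimensionless groups: 3 − 2 = 1.

1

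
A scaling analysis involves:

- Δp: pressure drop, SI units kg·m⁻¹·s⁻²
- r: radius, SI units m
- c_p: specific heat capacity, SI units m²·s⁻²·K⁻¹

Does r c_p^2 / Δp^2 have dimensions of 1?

no

Sum the exponent of each base dimension across the product:
  M: −2·[Δp]_M + [r]_M + 2·[c_p]_M = −2·(1) + (0) + 2·(0) = -2
  L: −2·[Δp]_L + [r]_L + 2·[c_p]_L = −2·(-1) + (1) + 2·(2) = 7
  T: −2·[Δp]_T + [r]_T + 2·[c_p]_T = −2·(-2) + (0) + 2·(-2) = 0
  Θ: −2·[Δp]_Θ + [r]_Θ + 2·[c_p]_Θ = −2·(0) + (0) + 2·(-1) = -2
Net dimensions [M⁻² L⁷ Θ⁻²] ≠ [1] — not dimensionless.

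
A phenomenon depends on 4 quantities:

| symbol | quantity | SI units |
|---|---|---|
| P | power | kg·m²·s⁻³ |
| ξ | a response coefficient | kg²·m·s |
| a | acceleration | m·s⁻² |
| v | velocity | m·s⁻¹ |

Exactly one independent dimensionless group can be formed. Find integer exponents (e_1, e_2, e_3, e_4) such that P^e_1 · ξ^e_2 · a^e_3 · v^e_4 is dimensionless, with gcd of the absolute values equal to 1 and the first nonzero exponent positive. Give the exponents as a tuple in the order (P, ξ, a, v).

(2, -1, -4, 1)

M: e_1·(1) + e_2·(2) + e_3·(0) + e_4·(0) = 0
L: e_1·(2) + e_2·(1) + e_3·(1) + e_4·(1) = 0
T: e_1·(-3) + e_2·(1) + e_3·(-2) + e_4·(-1) = 0
Solving this homogeneous linear system for the smallest-integer solution (first nonzero entry positive) gives (2, -1, -4, 1).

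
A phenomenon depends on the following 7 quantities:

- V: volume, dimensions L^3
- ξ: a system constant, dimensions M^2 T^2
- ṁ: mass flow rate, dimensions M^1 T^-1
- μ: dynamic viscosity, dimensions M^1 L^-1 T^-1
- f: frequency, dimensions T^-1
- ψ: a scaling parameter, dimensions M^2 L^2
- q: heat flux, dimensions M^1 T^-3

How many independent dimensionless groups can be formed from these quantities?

There are 7 variables and 3 base dimensions (M, L, T).
The dimension matrix has rank 3.
Independent dimensionless groups: 7 − 3 = 4.

4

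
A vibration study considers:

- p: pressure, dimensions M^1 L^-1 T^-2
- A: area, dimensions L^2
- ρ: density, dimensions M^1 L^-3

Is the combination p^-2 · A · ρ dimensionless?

Sum the exponent of each base dimension across the product:
  M: −2·[p]_M + [A]_M + [ρ]_M = −2·(1) + (0) + (1) = -1
  L: −2·[p]_L + [A]_L + [ρ]_L = −2·(-1) + (2) + (-3) = 1
  T: −2·[p]_T + [A]_T + [ρ]_T = −2·(-2) + (0) + (0) = 4
Net dimensions [M⁻¹ L T⁴] ≠ [1] — not dimensionless.

no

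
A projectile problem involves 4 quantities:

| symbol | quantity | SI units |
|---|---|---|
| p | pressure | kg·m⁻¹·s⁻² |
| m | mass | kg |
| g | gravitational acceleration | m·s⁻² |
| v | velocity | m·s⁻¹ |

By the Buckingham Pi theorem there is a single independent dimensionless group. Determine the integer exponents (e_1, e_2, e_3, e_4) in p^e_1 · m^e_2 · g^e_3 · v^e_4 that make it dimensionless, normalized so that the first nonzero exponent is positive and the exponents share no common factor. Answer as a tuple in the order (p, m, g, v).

M: e_1·(1) + e_2·(1) + e_3·(0) + e_4·(0) = 0
L: e_1·(-1) + e_2·(0) + e_3·(1) + e_4·(1) = 0
T: e_1·(-2) + e_2·(0) + e_3·(-2) + e_4·(-1) = 0
Solving this homogeneous linear system for the smallest-integer solution (first nonzero entry positive) gives (1, -1, -3, 4).

(1, -1, -3, 4)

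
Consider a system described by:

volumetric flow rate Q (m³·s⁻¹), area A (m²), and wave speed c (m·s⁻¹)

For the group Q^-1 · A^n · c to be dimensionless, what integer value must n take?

1

Balance the L exponent: (2)·n from A, plus −(3) + (1) = -2 from the rest, must sum to zero.
2n − 2 = 0, so n = 1.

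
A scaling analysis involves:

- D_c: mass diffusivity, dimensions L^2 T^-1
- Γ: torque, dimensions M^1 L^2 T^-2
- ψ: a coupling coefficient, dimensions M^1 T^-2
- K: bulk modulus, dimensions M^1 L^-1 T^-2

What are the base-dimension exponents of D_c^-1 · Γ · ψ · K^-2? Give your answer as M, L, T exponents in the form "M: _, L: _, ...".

M: 0, L: 2, T: 1

Collect each base-dimension exponent across the product:
  M: −(0) + (1) + (1) − 2·(1) = 0
  L: −(2) + (2) + (0) − 2·(-1) = 2
  T: −(-1) + (-2) + (-2) − 2·(-2) = 1
So the dimensions are [L² T].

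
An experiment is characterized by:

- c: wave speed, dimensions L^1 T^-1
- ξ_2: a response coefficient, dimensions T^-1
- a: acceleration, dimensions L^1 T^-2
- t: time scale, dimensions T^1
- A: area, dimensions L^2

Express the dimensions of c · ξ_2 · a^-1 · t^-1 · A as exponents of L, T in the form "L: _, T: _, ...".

Collect each base-dimension exponent across the product:
  L: (1) + (0) − (1) − (0) + (2) = 2
  T: (-1) + (-1) − (-2) − (1) + (0) = -1
So the dimensions are [L² T⁻¹].

L: 2, T: -1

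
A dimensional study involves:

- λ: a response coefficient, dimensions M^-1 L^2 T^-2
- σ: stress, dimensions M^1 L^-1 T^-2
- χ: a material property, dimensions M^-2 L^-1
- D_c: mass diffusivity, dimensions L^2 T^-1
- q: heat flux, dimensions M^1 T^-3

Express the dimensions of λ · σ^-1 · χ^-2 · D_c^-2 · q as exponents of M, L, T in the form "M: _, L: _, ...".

Collect each base-dimension exponent across the product:
  M: (-1) − (1) − 2·(-2) − 2·(0) + (1) = 3
  L: (2) − (-1) − 2·(-1) − 2·(2) + (0) = 1
  T: (-2) − (-2) − 2·(0) − 2·(-1) + (-3) = -1
So the dimensions are [M³ L T⁻¹].

M: 3, L: 1, T: -1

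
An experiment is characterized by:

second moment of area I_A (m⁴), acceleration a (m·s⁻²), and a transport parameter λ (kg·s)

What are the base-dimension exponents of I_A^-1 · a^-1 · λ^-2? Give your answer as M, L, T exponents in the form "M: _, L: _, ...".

Collect each base-dimension exponent across the product:
  M: −(0) − (0) − 2·(1) = -2
  L: −(4) − (1) − 2·(0) = -5
  T: −(0) − (-2) − 2·(1) = 0
So the dimensions are [M⁻² L⁻⁵].

M: -2, L: -5, T: 0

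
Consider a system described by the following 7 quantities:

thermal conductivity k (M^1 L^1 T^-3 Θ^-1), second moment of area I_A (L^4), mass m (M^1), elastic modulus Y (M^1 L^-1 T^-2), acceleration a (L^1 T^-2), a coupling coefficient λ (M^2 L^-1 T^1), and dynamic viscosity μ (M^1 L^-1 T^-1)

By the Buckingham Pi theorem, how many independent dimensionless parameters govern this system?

3

There are 7 variables and 4 base dimensions (M, L, T, Θ).
The dimension matrix has rank 4.
Independent dimensionless groups: 7 − 4 = 3.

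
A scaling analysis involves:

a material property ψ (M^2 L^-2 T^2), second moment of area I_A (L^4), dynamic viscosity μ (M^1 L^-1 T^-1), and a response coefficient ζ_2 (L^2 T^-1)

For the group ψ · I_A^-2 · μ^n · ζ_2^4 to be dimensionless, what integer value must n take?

-2

Balance the M exponent: (1)·n from μ, plus (2) − 2·(0) + 4·(0) = 2 from the rest, must sum to zero.
n + 2 = 0, so n = -2.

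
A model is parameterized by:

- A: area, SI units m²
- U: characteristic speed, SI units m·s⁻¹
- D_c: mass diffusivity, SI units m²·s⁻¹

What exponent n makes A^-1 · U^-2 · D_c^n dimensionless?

Balance the L exponent: (2)·n from D_c, plus −(2) − 2·(1) = -4 from the rest, must sum to zero.
2n − 4 = 0, so n = 2.

2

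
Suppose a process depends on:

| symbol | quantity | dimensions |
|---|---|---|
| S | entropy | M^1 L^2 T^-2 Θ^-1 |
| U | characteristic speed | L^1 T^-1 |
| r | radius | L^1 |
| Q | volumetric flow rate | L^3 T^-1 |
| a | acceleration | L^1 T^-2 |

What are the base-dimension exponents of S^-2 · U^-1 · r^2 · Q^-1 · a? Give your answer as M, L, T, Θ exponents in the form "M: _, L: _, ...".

M: -2, L: -5, T: 4, Θ: 2

Collect each base-dimension exponent across the product:
  M: −2·(1) − (0) + 2·(0) − (0) + (0) = -2
  L: −2·(2) − (1) + 2·(1) − (3) + (1) = -5
  T: −2·(-2) − (-1) + 2·(0) − (-1) + (-2) = 4
  Θ: −2·(-1) − (0) + 2·(0) − (0) + (0) = 2
So the dimensions are [M⁻² L⁻⁵ T⁴ Θ²].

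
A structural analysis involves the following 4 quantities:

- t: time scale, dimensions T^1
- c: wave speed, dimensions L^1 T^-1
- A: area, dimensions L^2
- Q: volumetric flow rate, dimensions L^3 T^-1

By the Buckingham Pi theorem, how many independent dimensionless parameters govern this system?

2

There are 4 variables and 2 base dimensions (L, T).
The dimension matrix has rank 2.
Independent dimensionless groups: 4 − 2 = 2.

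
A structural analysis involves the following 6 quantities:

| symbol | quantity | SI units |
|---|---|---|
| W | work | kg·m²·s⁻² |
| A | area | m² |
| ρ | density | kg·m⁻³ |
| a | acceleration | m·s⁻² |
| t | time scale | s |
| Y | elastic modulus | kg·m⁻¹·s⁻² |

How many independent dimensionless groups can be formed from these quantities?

3

There are 6 variables and 3 base dimensions (M, L, T).
The dimension matrix has rank 3.
Independent dimensionless groups: 6 − 3 = 3.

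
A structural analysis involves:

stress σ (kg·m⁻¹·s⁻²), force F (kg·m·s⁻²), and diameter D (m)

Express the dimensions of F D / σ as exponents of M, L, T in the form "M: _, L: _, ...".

Collect each base-dimension exponent across the product:
  M: −(1) + (1) + (0) = 0
  L: −(-1) + (1) + (1) = 3
  T: −(-2) + (-2) + (0) = 0
So the dimensions are [L³].

M: 0, L: 3, T: 0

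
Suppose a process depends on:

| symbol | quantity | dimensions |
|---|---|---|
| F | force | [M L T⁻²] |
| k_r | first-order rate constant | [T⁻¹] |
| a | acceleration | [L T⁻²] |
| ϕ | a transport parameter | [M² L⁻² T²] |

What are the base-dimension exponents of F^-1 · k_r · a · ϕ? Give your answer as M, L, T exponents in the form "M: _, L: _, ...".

M: 1, L: -2, T: 1

Collect each base-dimension exponent across the product:
  M: −(1) + (0) + (0) + (2) = 1
  L: −(1) + (0) + (1) + (-2) = -2
  T: −(-2) + (-1) + (-2) + (2) = 1
So the dimensions are [M L⁻² T].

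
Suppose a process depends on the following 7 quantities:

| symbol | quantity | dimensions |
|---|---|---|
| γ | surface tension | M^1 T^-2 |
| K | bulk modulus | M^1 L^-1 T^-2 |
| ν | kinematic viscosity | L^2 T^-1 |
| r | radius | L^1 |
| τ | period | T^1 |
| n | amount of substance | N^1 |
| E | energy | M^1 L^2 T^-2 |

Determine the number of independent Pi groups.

3

There are 7 variables and 4 base dimensions (M, L, T, N).
The dimension matrix has rank 4.
Independent dimensionless groups: 7 − 4 = 3.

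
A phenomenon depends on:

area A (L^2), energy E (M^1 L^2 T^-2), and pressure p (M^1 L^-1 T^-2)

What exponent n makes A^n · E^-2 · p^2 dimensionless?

Balance the L exponent: (2)·n from A, plus −2·(2) + 2·(-1) = -6 from the rest, must sum to zero.
2n − 6 = 0, so n = 3.

3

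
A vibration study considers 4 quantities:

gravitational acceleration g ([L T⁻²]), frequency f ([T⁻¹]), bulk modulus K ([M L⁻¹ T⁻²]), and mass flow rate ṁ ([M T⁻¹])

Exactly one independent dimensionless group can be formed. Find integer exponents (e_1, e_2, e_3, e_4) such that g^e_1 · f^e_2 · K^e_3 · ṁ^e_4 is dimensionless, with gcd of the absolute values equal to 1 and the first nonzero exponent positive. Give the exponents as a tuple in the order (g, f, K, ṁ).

M: e_1·(0) + e_2·(0) + e_3·(1) + e_4·(1) = 0
L: e_1·(1) + e_2·(0) + e_3·(-1) + e_4·(0) = 0
T: e_1·(-2) + e_2·(-1) + e_3·(-2) + e_4·(-1) = 0
Solving this homogeneous linear system for the smallest-integer solution (first nonzero entry positive) gives (1, -3, 1, -1).

(1, -3, 1, -1)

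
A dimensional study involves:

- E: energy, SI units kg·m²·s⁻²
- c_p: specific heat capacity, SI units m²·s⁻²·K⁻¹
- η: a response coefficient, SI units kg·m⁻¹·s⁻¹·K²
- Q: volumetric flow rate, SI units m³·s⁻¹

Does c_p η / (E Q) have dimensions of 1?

Sum the exponent of each base dimension across the product:
  M: −[E]_M + [c_p]_M + [η]_M − [Q]_M = −(1) + (0) + (1) − (0) = 0
  L: −[E]_L + [c_p]_L + [η]_L − [Q]_L = −(2) + (2) + (-1) − (3) = -4
  T: −[E]_T + [c_p]_T + [η]_T − [Q]_T = −(-2) + (-2) + (-1) − (-1) = 0
  Θ: −[E]_Θ + [c_p]_Θ + [η]_Θ − [Q]_Θ = −(0) + (-1) + (2) − (0) = 1
Net dimensions [L⁻⁴ Θ] ≠ [1] — not dimensionless.

no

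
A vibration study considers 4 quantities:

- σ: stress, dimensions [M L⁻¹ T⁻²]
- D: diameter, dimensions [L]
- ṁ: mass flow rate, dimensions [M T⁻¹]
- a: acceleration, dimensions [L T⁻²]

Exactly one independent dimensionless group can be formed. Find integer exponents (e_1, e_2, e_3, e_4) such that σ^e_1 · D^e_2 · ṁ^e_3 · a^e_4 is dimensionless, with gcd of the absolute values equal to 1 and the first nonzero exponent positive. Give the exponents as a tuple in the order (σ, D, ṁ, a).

(2, 3, -2, -1)

M: e_1·(1) + e_2·(0) + e_3·(1) + e_4·(0) = 0
L: e_1·(-1) + e_2·(1) + e_3·(0) + e_4·(1) = 0
T: e_1·(-2) + e_2·(0) + e_3·(-1) + e_4·(-2) = 0
Solving this homogeneous linear system for the smallest-integer solution (first nonzero entry positive) gives (2, 3, -2, -1).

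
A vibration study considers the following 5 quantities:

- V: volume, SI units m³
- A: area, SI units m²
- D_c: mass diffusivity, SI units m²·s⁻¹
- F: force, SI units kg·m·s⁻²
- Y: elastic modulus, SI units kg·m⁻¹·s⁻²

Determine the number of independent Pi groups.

2

There are 5 variables and 3 base dimensions (M, L, T).
The dimension matrix has rank 3.
Independent dimensionless groups: 5 − 3 = 2.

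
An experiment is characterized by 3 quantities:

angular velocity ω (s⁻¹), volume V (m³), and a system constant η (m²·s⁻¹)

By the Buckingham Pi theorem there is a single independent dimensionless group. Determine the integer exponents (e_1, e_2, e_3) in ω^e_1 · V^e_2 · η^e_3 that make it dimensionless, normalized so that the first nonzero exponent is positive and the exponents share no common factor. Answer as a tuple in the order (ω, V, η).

(3, 2, -3)

L: e_1·(0) + e_2·(3) + e_3·(2) = 0
T: e_1·(-1) + e_2·(0) + e_3·(-1) = 0
Solving this homogeneous linear system for the smallest-integer solution (first nonzero entry positive) gives (3, 2, -3).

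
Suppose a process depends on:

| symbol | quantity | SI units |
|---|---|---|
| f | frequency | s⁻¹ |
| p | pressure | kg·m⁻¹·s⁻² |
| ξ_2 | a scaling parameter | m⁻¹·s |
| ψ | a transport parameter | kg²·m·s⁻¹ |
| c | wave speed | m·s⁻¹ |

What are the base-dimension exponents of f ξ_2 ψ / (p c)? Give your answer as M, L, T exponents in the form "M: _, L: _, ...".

Collect each base-dimension exponent across the product:
  M: (0) − (1) + (0) + (2) − (0) = 1
  L: (0) − (-1) + (-1) + (1) − (1) = 0
  T: (-1) − (-2) + (1) + (-1) − (-1) = 2
So the dimensions are [M T²].

M: 1, L: 0, T: 2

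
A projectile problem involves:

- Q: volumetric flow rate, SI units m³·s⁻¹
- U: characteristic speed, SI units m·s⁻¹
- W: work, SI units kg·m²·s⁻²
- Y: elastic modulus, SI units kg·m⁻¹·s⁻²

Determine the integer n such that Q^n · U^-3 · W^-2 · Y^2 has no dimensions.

Balance the L exponent: (3)·n from Q, plus −3·(1) − 2·(2) + 2·(-1) = -9 from the rest, must sum to zero.
3n − 9 = 0, so n = 3.

3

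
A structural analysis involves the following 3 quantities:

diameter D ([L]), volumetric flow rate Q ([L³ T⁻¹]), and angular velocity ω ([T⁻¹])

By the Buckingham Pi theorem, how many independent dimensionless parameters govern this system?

1

There are 3 variables and 2 base dimensions (L, T).
The dimension matrix has rank 2.
Independent dimensionless groups: 3 − 2 = 1.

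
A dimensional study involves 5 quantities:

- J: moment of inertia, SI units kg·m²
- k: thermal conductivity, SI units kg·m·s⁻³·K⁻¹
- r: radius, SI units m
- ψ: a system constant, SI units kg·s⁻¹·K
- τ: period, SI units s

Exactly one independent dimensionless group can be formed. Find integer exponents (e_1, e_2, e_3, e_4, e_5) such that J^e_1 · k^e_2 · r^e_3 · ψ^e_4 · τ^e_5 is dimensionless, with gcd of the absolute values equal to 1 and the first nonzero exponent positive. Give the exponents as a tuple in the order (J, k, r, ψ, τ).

M: e_1·(1) + e_2·(1) + e_3·(0) + e_4·(1) + e_5·(0) = 0
L: e_1·(2) + e_2·(1) + e_3·(1) + e_4·(0) + e_5·(0) = 0
T: e_1·(0) + e_2·(-3) + e_3·(0) + e_4·(-1) + e_5·(1) = 0
Θ: e_1·(0) + e_2·(-1) + e_3·(0) + e_4·(1) + e_5·(0) = 0
Solving this homogeneous linear system for the smallest-integer solution (first nonzero entry positive) gives (2, -1, -3, -1, -4).

(2, -1, -3, -1, -4)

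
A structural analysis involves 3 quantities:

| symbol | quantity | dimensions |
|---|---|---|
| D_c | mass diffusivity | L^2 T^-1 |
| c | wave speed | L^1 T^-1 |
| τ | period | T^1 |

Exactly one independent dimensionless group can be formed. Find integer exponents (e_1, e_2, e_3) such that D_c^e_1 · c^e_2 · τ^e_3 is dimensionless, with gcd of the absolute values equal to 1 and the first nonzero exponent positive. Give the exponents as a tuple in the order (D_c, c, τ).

L: e_1·(2) + e_2·(1) + e_3·(0) = 0
T: e_1·(-1) + e_2·(-1) + e_3·(1) = 0
Solving this homogeneous linear system for the smallest-integer solution (first nonzero entry positive) gives (1, -2, -1).

(1, -2, -1)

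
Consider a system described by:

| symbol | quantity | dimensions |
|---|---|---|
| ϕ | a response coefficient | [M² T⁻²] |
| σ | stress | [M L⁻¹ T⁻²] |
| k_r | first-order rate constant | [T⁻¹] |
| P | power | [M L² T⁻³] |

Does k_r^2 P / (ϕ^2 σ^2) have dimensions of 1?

Sum the exponent of each base dimension across the product:
  M: −2·[ϕ]_M − 2·[σ]_M + 2·[k_r]_M + [P]_M = −2·(2) − 2·(1) + 2·(0) + (1) = -5
  L: −2·[ϕ]_L − 2·[σ]_L + 2·[k_r]_L + [P]_L = −2·(0) − 2·(-1) + 2·(0) + (2) = 4
  T: −2·[ϕ]_T − 2·[σ]_T + 2·[k_r]_T + [P]_T = −2·(-2) − 2·(-2) + 2·(-1) + (-3) = 3
Net dimensions [M⁻⁵ L⁴ T³] ≠ [1] — not dimensionless.

no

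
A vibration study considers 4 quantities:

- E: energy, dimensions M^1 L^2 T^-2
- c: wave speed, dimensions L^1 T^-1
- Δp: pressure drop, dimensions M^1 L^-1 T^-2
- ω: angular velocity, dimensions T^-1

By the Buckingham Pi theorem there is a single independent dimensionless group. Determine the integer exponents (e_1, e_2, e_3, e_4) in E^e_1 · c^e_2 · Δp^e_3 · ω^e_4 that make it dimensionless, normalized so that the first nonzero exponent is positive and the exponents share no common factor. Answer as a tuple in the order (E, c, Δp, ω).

(1, -3, -1, 3)

M: e_1·(1) + e_2·(0) + e_3·(1) + e_4·(0) = 0
L: e_1·(2) + e_2·(1) + e_3·(-1) + e_4·(0) = 0
T: e_1·(-2) + e_2·(-1) + e_3·(-2) + e_4·(-1) = 0
Solving this homogeneous linear system for the smallest-integer solution (first nonzero entry positive) gives (1, -3, -1, 3).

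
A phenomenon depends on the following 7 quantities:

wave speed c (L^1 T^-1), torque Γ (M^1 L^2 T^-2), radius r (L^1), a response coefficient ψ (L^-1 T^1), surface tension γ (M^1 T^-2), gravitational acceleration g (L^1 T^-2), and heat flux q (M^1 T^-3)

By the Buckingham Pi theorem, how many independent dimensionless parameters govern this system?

There are 7 variables and 3 base dimensions (M, L, T).
The dimension matrix has rank 3.
Independent dimensionless groups: 7 − 3 = 4.

4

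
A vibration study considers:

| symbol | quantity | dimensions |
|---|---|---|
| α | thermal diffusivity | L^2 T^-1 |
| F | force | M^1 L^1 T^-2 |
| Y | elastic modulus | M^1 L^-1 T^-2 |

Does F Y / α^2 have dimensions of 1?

Sum the exponent of each base dimension across the product:
  M: −2·[α]_M + [F]_M + [Y]_M = −2·(0) + (1) + (1) = 2
  L: −2·[α]_L + [F]_L + [Y]_L = −2·(2) + (1) + (-1) = -4
  T: −2·[α]_T + [F]_T + [Y]_T = −2·(-1) + (-2) + (-2) = -2
Net dimensions [M² L⁻⁴ T⁻²] ≠ [1] — not dimensionless.

no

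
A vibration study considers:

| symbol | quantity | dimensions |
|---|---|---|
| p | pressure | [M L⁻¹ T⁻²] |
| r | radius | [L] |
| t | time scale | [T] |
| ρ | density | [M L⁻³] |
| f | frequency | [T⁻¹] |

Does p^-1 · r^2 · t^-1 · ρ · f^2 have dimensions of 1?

no

Sum the exponent of each base dimension across the product:
  M: −[p]_M + 2·[r]_M − [t]_M + [ρ]_M + 2·[f]_M = −(1) + 2·(0) − (0) + (1) + 2·(0) = 0
  L: −[p]_L + 2·[r]_L − [t]_L + [ρ]_L + 2·[f]_L = −(-1) + 2·(1) − (0) + (-3) + 2·(0) = 0
  T: −[p]_T + 2·[r]_T − [t]_T + [ρ]_T + 2·[f]_T = −(-2) + 2·(0) − (1) + (0) + 2·(-1) = -1
Net dimensions [T⁻¹] ≠ [1] — not dimensionless.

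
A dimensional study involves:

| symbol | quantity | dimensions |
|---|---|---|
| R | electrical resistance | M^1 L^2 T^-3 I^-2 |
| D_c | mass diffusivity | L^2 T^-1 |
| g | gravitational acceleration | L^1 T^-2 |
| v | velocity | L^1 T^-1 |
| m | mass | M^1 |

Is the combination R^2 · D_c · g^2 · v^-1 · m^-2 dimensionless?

Sum the exponent of each base dimension across the product:
  M: 2·[R]_M + [D_c]_M + 2·[g]_M − [v]_M − 2·[m]_M = 2·(1) + (0) + 2·(0) − (0) − 2·(1) = 0
  L: 2·[R]_L + [D_c]_L + 2·[g]_L − [v]_L − 2·[m]_L = 2·(2) + (2) + 2·(1) − (1) − 2·(0) = 7
  T: 2·[R]_T + [D_c]_T + 2·[g]_T − [v]_T − 2·[m]_T = 2·(-3) + (-1) + 2·(-2) − (-1) − 2·(0) = -10
  I: 2·[R]_I + [D_c]_I + 2·[g]_I − [v]_I − 2·[m]_I = 2·(-2) + (0) + 2·(0) − (0) − 2·(0) = -4
Net dimensions [L⁷ T⁻¹⁰ I⁻⁴] ≠ [1] — not dimensionless.

no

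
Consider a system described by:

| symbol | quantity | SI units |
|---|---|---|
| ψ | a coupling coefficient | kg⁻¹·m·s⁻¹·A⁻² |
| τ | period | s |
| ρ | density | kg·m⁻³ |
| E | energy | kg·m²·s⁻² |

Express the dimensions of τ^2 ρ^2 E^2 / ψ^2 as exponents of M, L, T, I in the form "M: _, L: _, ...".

Collect each base-dimension exponent across the product:
  M: −2·(-1) + 2·(0) + 2·(1) + 2·(1) = 6
  L: −2·(1) + 2·(0) + 2·(-3) + 2·(2) = -4
  T: −2·(-1) + 2·(1) + 2·(0) + 2·(-2) = 0
  I: −2·(-2) + 2·(0) + 2·(0) + 2·(0) = 4
So the dimensions are [M⁶ L⁻⁴ I⁴].

M: 6, L: -4, T: 0, I: 4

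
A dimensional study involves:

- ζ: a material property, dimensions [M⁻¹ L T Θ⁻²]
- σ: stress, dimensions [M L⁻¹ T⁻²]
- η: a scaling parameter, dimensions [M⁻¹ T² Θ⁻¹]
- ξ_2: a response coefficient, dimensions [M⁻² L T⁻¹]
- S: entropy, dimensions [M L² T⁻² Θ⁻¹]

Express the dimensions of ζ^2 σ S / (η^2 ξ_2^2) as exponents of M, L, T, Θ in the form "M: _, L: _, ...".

M: 6, L: 1, T: -4, Θ: -3

Collect each base-dimension exponent across the product:
  M: 2·(-1) + (1) − 2·(-1) − 2·(-2) + (1) = 6
  L: 2·(1) + (-1) − 2·(0) − 2·(1) + (2) = 1
  T: 2·(1) + (-2) − 2·(2) − 2·(-1) + (-2) = -4
  Θ: 2·(-2) + (0) − 2·(-1) − 2·(0) + (-1) = -3
So the dimensions are [M⁶ L T⁻⁴ Θ⁻³].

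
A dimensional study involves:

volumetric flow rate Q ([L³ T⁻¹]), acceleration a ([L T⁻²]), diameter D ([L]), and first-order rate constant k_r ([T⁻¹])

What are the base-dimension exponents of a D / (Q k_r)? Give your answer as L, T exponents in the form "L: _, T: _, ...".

L: -1, T: 0

Collect each base-dimension exponent across the product:
  L: −(3) + (1) + (1) − (0) = -1
  T: −(-1) + (-2) + (0) − (-1) = 0
So the dimensions are [L⁻¹].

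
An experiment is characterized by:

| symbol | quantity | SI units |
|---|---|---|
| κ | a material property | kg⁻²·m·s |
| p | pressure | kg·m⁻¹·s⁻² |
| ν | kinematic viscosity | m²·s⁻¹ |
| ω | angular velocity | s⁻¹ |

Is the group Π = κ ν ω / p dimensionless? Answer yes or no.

no

Sum the exponent of each base dimension across the product:
  M: [κ]_M − [p]_M + [ν]_M + [ω]_M = (-2) − (1) + (0) + (0) = -3
  L: [κ]_L − [p]_L + [ν]_L + [ω]_L = (1) − (-1) + (2) + (0) = 4
  T: [κ]_T − [p]_T + [ν]_T + [ω]_T = (1) − (-2) + (-1) + (-1) = 1
Net dimensions [M⁻³ L⁴ T] ≠ [1] — not dimensionless.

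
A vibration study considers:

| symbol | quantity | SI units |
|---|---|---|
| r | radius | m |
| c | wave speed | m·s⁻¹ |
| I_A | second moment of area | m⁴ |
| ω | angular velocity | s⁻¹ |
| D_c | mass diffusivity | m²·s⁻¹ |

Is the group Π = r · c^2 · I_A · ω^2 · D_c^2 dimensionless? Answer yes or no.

Sum the exponent of each base dimension across the product:
  L: [r]_L + 2·[c]_L + [I_A]_L + 2·[ω]_L + 2·[D_c]_L = (1) + 2·(1) + (4) + 2·(0) + 2·(2) = 11
  T: [r]_T + 2·[c]_T + [I_A]_T + 2·[ω]_T + 2·[D_c]_T = (0) + 2·(-1) + (0) + 2·(-1) + 2·(-1) = -6
Net dimensions [L¹¹ T⁻⁶] ≠ [1] — not dimensionless.

no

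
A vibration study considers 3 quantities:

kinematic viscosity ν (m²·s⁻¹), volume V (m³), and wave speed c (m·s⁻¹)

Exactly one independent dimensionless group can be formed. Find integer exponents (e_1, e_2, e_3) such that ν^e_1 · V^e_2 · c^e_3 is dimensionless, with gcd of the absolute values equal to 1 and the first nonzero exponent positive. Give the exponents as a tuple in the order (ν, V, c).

L: e_1·(2) + e_2·(3) + e_3·(1) = 0
T: e_1·(-1) + e_2·(0) + e_3·(-1) = 0
Solving this homogeneous linear system for the smallest-integer solution (first nonzero entry positive) gives (3, -1, -3).

(3, -1, -3)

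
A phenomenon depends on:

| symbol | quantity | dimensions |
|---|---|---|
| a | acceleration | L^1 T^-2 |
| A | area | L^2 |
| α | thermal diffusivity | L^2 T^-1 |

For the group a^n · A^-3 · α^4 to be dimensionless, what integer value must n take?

Balance the L exponent: (1)·n from a, plus −3·(2) + 4·(2) = 2 from the rest, must sum to zero.
n + 2 = 0, so n = -2.

-2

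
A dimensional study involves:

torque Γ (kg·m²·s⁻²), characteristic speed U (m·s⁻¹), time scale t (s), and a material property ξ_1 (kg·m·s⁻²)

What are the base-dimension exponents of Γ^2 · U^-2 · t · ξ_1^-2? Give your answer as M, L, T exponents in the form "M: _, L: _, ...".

M: 0, L: 0, T: 3

Collect each base-dimension exponent across the product:
  M: 2·(1) − 2·(0) + (0) − 2·(1) = 0
  L: 2·(2) − 2·(1) + (0) − 2·(1) = 0
  T: 2·(-2) − 2·(-1) + (1) − 2·(-2) = 3
So the dimensions are [T³].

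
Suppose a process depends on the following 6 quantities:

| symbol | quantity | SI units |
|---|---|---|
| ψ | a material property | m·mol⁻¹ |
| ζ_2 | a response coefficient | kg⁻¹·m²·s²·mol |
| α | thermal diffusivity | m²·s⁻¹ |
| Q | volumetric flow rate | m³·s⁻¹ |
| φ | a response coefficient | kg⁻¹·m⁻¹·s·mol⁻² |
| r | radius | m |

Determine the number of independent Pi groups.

There are 6 variables and 4 base dimensions (M, L, T, N).
The dimension matrix has rank 4.
Independent dimensionless groups: 6 − 4 = 2.

2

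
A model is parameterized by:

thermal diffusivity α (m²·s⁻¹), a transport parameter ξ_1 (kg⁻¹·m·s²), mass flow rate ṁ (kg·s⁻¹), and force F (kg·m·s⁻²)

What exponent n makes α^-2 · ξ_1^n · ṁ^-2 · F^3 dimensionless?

1

Balance the M exponent: (-1)·n from ξ_1, plus −2·(0) − 2·(1) + 3·(1) = 1 from the rest, must sum to zero.
−n + 1 = 0, so n = 1.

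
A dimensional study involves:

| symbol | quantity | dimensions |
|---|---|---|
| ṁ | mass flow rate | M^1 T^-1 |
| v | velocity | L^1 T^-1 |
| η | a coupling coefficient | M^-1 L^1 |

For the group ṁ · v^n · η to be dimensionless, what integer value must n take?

-1

Balance the L exponent: (1)·n from v, plus (0) + (1) = 1 from the rest, must sum to zero.
n + 1 = 0, so n = -1.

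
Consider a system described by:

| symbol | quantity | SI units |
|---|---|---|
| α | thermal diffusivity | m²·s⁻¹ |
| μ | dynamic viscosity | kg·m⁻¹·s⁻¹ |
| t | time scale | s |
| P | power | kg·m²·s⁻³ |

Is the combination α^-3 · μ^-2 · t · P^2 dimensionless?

yes

Sum the exponent of each base dimension across the product:
  M: −3·[α]_M − 2·[μ]_M + [t]_M + 2·[P]_M = −3·(0) − 2·(1) + (0) + 2·(1) = 0
  L: −3·[α]_L − 2·[μ]_L + [t]_L + 2·[P]_L = −3·(2) − 2·(-1) + (0) + 2·(2) = 0
  T: −3·[α]_T − 2·[μ]_T + [t]_T + 2·[P]_T = −3·(-1) − 2·(-1) + (1) + 2·(-3) = 0
  I: −3·[α]_I − 2·[μ]_I + [t]_I + 2·[P]_I = −3·(0) − 2·(0) + (0) + 2·(0) = 0
All base exponents vanish — dimensionless.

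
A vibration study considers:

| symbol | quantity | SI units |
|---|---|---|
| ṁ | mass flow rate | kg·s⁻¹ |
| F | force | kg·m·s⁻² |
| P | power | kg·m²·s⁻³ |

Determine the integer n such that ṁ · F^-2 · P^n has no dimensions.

1

Balance the M exponent: (1)·n from P, plus (1) − 2·(1) = -1 from the rest, must sum to zero.
n − 1 = 0, so n = 1.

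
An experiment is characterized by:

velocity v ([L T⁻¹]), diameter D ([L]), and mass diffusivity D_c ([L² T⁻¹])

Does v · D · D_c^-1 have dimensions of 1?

Sum the exponent of each base dimension across the product:
  M: [v]_M + [D]_M − [D_c]_M = (0) + (0) − (0) = 0
  L: [v]_L + [D]_L − [D_c]_L = (1) + (1) − (2) = 0
  T: [v]_T + [D]_T − [D_c]_T = (-1) + (0) − (-1) = 0
  I: [v]_I + [D]_I − [D_c]_I = (0) + (0) − (0) = 0
All base exponents vanish — dimensionless.

yes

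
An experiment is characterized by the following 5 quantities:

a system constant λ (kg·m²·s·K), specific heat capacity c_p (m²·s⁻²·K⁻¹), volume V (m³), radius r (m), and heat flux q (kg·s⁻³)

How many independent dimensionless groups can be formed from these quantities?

There are 5 variables and 4 base dimensions (M, L, T, Θ).
The dimension matrix has rank 4.
Independent dimensionless groups: 5 − 4 = 1.

1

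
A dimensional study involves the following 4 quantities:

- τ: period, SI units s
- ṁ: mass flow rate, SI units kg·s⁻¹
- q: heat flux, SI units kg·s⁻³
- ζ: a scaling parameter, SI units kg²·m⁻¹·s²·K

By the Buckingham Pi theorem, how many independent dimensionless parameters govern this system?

1

There are 4 variables and 4 base dimensions (M, L, T, Θ).
The dimension matrix has rank 3 (less than 4: the dimension vectors are linearly dependent).
Independent dimensionless groups: 4 − 3 = 1.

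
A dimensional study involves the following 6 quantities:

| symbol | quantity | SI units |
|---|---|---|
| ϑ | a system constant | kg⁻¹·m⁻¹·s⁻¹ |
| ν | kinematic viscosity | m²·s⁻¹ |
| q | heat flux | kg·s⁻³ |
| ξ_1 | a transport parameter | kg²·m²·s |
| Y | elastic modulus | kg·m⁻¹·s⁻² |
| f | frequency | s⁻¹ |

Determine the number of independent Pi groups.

There are 6 variables and 3 base dimensions (M, L, T).
The dimension matrix has rank 3.
Independent dimensionless groups: 6 − 3 = 3.

3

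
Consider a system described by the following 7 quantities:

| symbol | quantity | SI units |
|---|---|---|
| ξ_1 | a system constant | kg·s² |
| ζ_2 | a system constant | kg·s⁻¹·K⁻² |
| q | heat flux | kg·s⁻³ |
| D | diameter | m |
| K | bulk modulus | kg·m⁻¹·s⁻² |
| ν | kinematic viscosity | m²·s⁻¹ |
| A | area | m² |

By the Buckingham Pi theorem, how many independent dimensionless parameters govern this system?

3

There are 7 variables and 4 base dimensions (M, L, T, Θ).
The dimension matrix has rank 4.
Independent dimensionless groups: 7 − 4 = 3.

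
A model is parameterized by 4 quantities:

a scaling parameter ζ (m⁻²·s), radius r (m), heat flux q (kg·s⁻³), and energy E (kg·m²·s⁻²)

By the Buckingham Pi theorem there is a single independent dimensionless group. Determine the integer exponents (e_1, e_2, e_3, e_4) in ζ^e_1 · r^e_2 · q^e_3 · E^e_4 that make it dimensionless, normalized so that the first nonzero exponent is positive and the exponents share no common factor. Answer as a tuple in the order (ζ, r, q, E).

(1, 4, 1, -1)

M: e_1·(0) + e_2·(0) + e_3·(1) + e_4·(1) = 0
L: e_1·(-2) + e_2·(1) + e_3·(0) + e_4·(2) = 0
T: e_1·(1) + e_2·(0) + e_3·(-3) + e_4·(-2) = 0
Solving this homogeneous linear system for the smallest-integer solution (first nonzero entry positive) gives (1, 4, 1, -1).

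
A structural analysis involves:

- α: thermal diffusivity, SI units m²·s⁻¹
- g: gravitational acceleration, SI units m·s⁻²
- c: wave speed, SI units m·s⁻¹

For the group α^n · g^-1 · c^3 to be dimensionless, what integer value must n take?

-1

Balance the L exponent: (2)·n from α, plus −(1) + 3·(1) = 2 from the rest, must sum to zero.
2n + 2 = 0, so n = -1.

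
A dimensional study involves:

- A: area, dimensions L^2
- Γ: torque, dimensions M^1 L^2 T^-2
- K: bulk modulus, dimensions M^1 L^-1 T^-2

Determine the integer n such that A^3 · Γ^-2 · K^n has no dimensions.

2

Balance the M exponent: (1)·n from K, plus 3·(0) − 2·(1) = -2 from the rest, must sum to zero.
n − 2 = 0, so n = 2.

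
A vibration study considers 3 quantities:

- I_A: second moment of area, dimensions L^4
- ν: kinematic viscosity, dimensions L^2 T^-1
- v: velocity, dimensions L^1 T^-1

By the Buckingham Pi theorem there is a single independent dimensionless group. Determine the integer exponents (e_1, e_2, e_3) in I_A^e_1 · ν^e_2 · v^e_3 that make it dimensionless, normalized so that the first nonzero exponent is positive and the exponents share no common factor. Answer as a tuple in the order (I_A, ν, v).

L: e_1·(4) + e_2·(2) + e_3·(1) = 0
T: e_1·(0) + e_2·(-1) + e_3·(-1) = 0
Solving this homogeneous linear system for the smallest-integer solution (first nonzero entry positive) gives (1, -4, 4).

(1, -4, 4)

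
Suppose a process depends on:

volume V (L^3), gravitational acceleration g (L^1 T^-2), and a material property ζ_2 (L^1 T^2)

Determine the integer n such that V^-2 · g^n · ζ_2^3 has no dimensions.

Balance the L exponent: (1)·n from g, plus −2·(3) + 3·(1) = -3 from the rest, must sum to zero.
n − 3 = 0, so n = 3.

3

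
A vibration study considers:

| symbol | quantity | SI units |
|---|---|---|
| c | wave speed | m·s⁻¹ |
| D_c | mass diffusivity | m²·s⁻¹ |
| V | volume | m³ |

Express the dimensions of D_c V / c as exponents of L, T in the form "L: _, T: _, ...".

L: 4, T: 0

Collect each base-dimension exponent across the product:
  L: −(1) + (2) + (3) = 4
  T: −(-1) + (-1) + (0) = 0
So the dimensions are [L⁴].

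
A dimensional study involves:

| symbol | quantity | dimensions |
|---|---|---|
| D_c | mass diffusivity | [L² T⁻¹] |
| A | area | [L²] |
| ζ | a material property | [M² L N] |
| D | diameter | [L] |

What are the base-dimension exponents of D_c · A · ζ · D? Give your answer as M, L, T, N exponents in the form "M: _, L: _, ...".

Collect each base-dimension exponent across the product:
  M: (0) + (0) + (2) + (0) = 2
  L: (2) + (2) + (1) + (1) = 6
  T: (-1) + (0) + (0) + (0) = -1
  N: (0) + (0) + (1) + (0) = 1
So the dimensions are [M² L⁶ T⁻¹ N].

M: 2, L: 6, T: -1, N: 1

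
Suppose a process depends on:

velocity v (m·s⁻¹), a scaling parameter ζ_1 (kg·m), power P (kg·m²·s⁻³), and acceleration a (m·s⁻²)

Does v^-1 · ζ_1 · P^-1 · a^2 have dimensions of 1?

yes

Sum the exponent of each base dimension across the product:
  M: −[v]_M + [ζ_1]_M − [P]_M + 2·[a]_M = −(0) + (1) − (1) + 2·(0) = 0
  L: −[v]_L + [ζ_1]_L − [P]_L + 2·[a]_L = −(1) + (1) − (2) + 2·(1) = 0
  T: −[v]_T + [ζ_1]_T − [P]_T + 2·[a]_T = −(-1) + (0) − (-3) + 2·(-2) = 0
All base exponents vanish — dimensionless.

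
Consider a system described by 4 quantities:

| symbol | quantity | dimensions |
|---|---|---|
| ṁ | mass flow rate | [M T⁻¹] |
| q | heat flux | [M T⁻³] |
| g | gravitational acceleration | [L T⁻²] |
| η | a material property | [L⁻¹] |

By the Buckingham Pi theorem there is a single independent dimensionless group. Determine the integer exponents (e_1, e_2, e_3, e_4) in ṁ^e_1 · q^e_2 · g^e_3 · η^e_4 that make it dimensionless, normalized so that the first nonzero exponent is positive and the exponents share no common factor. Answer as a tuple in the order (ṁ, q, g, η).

M: e_1·(1) + e_2·(1) + e_3·(0) + e_4·(0) = 0
L: e_1·(0) + e_2·(0) + e_3·(1) + e_4·(-1) = 0
T: e_1·(-1) + e_2·(-3) + e_3·(-2) + e_4·(0) = 0
Solving this homogeneous linear system for the smallest-integer solution (first nonzero entry positive) gives (1, -1, 1, 1).

(1, -1, 1, 1)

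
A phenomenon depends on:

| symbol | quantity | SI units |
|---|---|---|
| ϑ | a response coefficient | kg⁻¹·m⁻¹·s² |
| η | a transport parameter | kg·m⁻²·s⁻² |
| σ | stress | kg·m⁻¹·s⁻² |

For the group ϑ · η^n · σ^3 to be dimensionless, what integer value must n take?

Balance the M exponent: (1)·n from η, plus (-1) + 3·(1) = 2 from the rest, must sum to zero.
n + 2 = 0, so n = -2.

-2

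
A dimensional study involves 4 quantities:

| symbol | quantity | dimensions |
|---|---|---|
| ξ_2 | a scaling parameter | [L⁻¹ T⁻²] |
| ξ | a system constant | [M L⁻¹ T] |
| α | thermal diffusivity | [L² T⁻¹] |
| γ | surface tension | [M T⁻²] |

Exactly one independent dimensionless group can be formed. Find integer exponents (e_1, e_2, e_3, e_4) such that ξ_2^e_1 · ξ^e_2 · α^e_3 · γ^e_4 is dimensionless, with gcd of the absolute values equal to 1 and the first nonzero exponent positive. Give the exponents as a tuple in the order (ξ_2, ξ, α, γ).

(1, 1, 1, -1)

M: e_1·(0) + e_2·(1) + e_3·(0) + e_4·(1) = 0
L: e_1·(-1) + e_2·(-1) + e_3·(2) + e_4·(0) = 0
T: e_1·(-2) + e_2·(1) + e_3·(-1) + e_4·(-2) = 0
Solving this homogeneous linear system for the smallest-integer solution (first nonzero entry positive) gives (1, 1, 1, -1).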